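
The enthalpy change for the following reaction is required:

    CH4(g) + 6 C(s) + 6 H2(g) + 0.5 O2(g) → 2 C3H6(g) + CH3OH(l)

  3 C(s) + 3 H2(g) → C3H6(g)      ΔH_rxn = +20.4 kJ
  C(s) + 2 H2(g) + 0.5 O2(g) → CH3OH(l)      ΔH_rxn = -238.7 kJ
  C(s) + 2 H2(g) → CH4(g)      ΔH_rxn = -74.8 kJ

ΔH_rxn = -123.1 kJ

equation 1 × 2: (2)·(+20.4) = +40.8 kJ
equation 2 as written: -238.7 kJ
equation 3 reversed: +74.8 kJ
Since enthalpy is a state function, ΔH_rxn = (+40.8) + (-238.7) + (+74.8) = -123.1 kJ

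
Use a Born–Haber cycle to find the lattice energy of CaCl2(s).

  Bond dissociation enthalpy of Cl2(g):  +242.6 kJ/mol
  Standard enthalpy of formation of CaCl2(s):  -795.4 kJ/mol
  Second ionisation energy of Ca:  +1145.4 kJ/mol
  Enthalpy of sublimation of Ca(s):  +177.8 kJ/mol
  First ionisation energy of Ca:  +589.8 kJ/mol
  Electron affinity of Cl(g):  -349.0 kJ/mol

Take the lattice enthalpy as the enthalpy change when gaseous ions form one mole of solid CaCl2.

U = -2253.0 kJ/mol

ΔHf° = 1·ΔHsub + 1·(ΣIE) + 1·D(Cl2) + 2·EA + U
-795.4 = 1·(+177.8) + 1·(+1735.2) + 1·(+242.6) + 2·(-349.0) + U
U = -795.4 − (+1457.6) = -2253.0 kJ/mol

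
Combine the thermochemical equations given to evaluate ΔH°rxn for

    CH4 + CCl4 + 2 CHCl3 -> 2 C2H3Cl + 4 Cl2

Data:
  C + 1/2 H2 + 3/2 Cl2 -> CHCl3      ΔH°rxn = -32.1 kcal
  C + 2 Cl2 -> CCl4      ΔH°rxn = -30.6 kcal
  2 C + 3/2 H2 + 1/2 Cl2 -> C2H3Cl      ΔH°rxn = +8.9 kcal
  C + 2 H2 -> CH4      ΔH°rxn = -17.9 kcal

equation 1 reversed and × 2: (-2)·(-32.1) = +64.2 kcal
equation 2 reversed: +30.6 kcal
equation 3 × 2: (2)·(+8.9) = +17.8 kcal
equation 4 reversed: +17.9 kcal
Since enthalpy is a state function, ΔH°rxn = (-2)·(-32.1) + (-1)·(-30.6) + (2)·(+8.9) + (-1)·(-17.9) = 130.5 kcal

ΔH°rxn = 130.5 kcal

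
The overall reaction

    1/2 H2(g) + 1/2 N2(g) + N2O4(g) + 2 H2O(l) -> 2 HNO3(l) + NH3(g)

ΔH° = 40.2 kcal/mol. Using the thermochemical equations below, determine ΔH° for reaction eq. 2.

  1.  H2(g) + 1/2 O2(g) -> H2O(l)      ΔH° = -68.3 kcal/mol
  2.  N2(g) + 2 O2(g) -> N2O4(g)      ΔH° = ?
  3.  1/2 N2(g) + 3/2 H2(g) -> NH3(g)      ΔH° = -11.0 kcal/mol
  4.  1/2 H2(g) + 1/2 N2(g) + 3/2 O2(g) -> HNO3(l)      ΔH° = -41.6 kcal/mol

eq. 1 reversed and × 2 (H2O(l) must end up as a reactant; ×2 to match 2 H2O(l) in the target): (-2)·(-68.3) = +136.6 kcal/mol
eq. 2 reversed (N2O4(g) must end up as a reactant): contributes −x
eq. 3 as written (NH3(g) already on the product side): -11.0 kcal/mol
eq. 4 × 2 (scale by 2 for the 2 HNO3(l)): (2)·(-41.6) = -83.2 kcal/mol
+40.2 = (+136.6) + (-11.0) + (-83.2) − x
x = (+40.2 − (+42.4)) / (-1) = 2.2 kcal/mol

ΔH° = 2.2 kcal/mol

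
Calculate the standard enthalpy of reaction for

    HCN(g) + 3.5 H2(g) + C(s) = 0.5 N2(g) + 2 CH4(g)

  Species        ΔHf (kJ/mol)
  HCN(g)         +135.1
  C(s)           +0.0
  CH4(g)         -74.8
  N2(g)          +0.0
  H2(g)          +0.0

Products: 1/2·(+0.0) + 2·(-74.8) = -149.6
Reactants: 1·(+135.1) + 7/2·(+0.0) + 1·(+0.0) = +135.1
ΔH°rxn = (-149.6) − (+135.1) = -284.7 kJ/mol

ΔH°rxn = -284.7 kJ/mol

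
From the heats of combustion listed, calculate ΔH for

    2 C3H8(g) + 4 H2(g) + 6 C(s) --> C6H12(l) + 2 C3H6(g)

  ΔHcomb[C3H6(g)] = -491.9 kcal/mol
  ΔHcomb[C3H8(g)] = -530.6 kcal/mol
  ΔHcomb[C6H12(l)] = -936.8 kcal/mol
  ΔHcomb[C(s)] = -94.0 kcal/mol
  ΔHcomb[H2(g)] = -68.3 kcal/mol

With combustion enthalpies, reactants minus products:
= [2·(-530.6) + 4·(-68.3) + 6·(-94.0)] − [1·(-936.8) + 2·(-491.9)]
= 22.2 kcal/mol

ΔH = 22.2 kcal/mol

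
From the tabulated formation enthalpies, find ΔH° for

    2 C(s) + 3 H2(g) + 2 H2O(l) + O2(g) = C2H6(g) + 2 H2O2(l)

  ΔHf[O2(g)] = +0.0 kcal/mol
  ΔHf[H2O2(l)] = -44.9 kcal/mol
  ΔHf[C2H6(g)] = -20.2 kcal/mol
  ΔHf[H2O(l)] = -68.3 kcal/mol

ΔH° = 26.6 kcal/mol

Products: 1·(-20.2) + 2·(-44.9) = -110.0
Reactants: 2·(+0.0) + 3·(+0.0) + 2·(-68.3) + 1·(+0.0) = -136.6
ΔH° = (-110.0) − (-136.6) = 26.6 kcal/mol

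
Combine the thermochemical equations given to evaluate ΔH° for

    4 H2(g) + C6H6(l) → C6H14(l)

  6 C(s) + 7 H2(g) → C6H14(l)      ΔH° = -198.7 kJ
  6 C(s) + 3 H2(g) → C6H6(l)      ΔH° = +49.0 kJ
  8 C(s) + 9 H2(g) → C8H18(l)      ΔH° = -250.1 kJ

ΔH° = -247.7 kJ

equation 1 as written: -198.7 kJ
equation 2 reversed: -49.0 kJ
equation 3: not needed.
ΔH° = (1)·(-198.7) + (-1)·(+49.0) = -247.7 kJ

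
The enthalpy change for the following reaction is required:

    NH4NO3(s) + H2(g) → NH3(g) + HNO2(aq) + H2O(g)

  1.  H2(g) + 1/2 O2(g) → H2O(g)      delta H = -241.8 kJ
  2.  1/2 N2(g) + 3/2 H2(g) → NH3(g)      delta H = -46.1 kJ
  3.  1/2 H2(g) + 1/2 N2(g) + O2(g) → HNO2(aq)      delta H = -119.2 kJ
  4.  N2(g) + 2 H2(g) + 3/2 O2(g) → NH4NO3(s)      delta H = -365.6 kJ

eq. 1 as written (H2O(g) already on the product side): -241.8 kJ
eq. 2 as written (NH3(g) already on the product side): -46.1 kJ
eq. 3 as written (HNO2(aq) already on the product side): -119.2 kJ
eq. 4 reversed (NH4NO3(s) must end up as a reactant): +365.6 kJ
Summing the manipulated equations, delta H = (1)·(-241.8) + (1)·(-46.1) + (1)·(-119.2) + (-1)·(-365.6) = -41.5 kJ

delta H = -41.5 kJ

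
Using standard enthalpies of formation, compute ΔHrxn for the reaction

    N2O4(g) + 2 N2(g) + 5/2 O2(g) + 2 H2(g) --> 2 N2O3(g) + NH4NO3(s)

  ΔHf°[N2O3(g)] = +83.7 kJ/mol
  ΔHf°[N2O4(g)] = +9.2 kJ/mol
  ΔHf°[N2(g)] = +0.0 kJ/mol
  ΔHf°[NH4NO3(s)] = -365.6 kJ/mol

ΔHrxn = -207.4 kJ/mol

ΔH°rxn = Σ nΔHf°(products) − Σ nΔHf°(reactants).
Products: 2·(+83.7) + 1·(-365.6) = -198.2
Reactants: 1·(+9.2) + 2·(+0.0) + 5/2·(+0.0) + 2·(+0.0) = +9.2
ΔHrxn = (-198.2) − (+9.2) = -207.4 kJ/mol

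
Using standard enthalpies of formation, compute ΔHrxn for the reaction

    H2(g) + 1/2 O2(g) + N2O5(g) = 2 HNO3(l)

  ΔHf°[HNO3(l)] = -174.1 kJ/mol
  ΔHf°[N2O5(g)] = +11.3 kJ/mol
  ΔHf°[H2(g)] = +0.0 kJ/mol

ΔHrxn = -359.5 kJ/mol

ΔH°rxn = Σ nΔHf°(products) − Σ nΔHf°(reactants).
Products: 2·(-174.1) = -348.2
Reactants: 1·(+0.0) + 1/2·(+0.0) + 1·(+11.3) = +11.3
ΔHrxn = (-348.2) − (+11.3) = -359.5 kJ/mol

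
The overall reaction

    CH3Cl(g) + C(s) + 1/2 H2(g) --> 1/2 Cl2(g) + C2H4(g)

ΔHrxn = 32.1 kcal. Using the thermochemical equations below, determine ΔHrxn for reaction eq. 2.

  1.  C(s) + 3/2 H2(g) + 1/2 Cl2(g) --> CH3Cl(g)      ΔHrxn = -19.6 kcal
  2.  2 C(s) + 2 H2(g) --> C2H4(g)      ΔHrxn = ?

eq. 1 reversed (reverse to put CH3Cl(g) on the reactant side): +19.6 kcal
eq. 2 as written (C2H4(g) already on the product side): contributes x
+32.1 = (+19.6) + x
x = (+32.1 − (+19.6)) / (1) = 12.5 kcal

ΔHrxn = 12.5 kcal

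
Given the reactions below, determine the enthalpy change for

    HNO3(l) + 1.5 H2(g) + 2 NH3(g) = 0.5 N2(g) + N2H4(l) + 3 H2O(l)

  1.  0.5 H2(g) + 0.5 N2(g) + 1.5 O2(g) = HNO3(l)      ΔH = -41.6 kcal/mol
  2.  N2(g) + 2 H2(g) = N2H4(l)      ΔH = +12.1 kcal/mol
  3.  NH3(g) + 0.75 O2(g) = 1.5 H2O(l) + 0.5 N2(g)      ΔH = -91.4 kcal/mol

ΔH = -129.1 kcal/mol

eq. 1 reversed (HNO3(l) must end up as a reactant): +41.6 kcal/mol
eq. 2 as written (N2H4(l) already on the product side): +12.1 kcal/mol
eq. 3 × 2 (scale by 2 for the 2 NH3(g)): (2)·(-91.4) = -182.8 kcal/mol
ΔH = (-1)·(-41.6) + (1)·(+12.1) + (2)·(-91.4) = -129.1 kcal/mol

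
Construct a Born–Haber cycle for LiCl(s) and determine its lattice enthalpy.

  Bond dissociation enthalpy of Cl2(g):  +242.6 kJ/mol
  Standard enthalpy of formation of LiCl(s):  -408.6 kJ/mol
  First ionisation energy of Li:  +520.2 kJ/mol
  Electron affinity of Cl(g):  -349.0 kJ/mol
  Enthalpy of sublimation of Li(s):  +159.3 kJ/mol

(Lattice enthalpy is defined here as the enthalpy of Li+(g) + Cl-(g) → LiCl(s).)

U = -860.4 kJ/mol

ΔHf° = 1·ΔHsub + 1·(ΣIE) + 1/2·D(Cl2) + 1·EA + U
-408.6 = 1·(+159.3) + 1·(+520.2) + 1/2·(+242.6) + 1·(-349.0) + U
U = -408.6 − (+451.8) = -860.4 kJ/mol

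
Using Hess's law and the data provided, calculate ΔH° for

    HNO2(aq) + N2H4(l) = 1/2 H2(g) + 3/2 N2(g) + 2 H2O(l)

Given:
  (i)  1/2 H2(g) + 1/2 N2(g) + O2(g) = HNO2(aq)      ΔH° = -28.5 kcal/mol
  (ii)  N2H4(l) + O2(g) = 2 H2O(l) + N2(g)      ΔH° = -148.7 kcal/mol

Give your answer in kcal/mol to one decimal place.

(i) reversed (reverse to put HNO2(aq) on the reactant side): +28.5 kcal/mol
(ii) as written (N2H4(l) already on the reactant side): -148.7 kcal/mol
ΔH° = (+28.5) + (-148.7) = -120.2 kcal/mol

ΔH° = -120.2 kcal/mol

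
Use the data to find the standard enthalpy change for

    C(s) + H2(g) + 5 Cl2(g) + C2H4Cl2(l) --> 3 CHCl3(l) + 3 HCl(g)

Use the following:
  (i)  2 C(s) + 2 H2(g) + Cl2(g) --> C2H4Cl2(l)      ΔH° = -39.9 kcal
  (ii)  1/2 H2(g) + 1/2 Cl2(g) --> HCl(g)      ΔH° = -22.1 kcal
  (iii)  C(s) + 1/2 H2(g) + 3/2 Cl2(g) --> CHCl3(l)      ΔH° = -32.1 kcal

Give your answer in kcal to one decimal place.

ΔH° = -122.7 kcal

(i) reversed: +39.9 kcal
(ii) × 3: (3)·(-22.1) = -66.3 kcal
(iii) × 3: (3)·(-32.1) = -96.3 kcal
Summing the manipulated equations, ΔH° = (-1)·(-39.9) + (3)·(-22.1) + (3)·(-32.1) = -122.7 kcal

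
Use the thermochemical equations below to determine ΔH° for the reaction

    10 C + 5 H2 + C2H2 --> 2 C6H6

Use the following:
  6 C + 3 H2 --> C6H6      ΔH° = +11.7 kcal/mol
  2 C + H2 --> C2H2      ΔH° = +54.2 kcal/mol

ΔH° = -30.8 kcal/mol

equation 1 × 2: (2)·(+11.7) = +23.4 kcal/mol
equation 2 reversed: -54.2 kcal/mol
ΔH° = (2)·(+11.7) + (-1)·(+54.2) = -30.8 kcal/mol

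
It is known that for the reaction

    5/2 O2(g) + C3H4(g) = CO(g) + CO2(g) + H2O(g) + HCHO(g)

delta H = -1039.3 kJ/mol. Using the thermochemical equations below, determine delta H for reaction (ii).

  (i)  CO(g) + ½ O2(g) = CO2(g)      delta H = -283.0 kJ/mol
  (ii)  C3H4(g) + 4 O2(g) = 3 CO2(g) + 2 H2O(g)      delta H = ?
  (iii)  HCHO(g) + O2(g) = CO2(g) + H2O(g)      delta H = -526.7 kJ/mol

delta H = -1849.0 kJ/mol

(i) reversed (reverse to put CO(g) on the product side): +283.0 kJ/mol
(ii) as written (C3H4(g) already on the reactant side): contributes x
(iii) reversed (reverse to put HCHO(g) on the product side): +526.7 kJ/mol
-1039.3 = (+283.0) + (+526.7) + x
x = (-1039.3 − (+809.7)) / (1) = -1849.0 kJ/mol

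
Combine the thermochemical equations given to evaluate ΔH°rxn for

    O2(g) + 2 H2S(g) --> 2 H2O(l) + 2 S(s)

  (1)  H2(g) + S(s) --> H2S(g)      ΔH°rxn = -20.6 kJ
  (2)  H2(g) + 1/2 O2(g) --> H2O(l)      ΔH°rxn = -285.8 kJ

ΔH°rxn = -530.4 kJ

(1) reversed and × 2: (-2)·(-20.6) = +41.2 kJ
(2) × 2: (2)·(-285.8) = -571.6 kJ
By Hess's law, ΔH°rxn = (-2)·(-20.6) + (2)·(-285.8) = -530.4 kJ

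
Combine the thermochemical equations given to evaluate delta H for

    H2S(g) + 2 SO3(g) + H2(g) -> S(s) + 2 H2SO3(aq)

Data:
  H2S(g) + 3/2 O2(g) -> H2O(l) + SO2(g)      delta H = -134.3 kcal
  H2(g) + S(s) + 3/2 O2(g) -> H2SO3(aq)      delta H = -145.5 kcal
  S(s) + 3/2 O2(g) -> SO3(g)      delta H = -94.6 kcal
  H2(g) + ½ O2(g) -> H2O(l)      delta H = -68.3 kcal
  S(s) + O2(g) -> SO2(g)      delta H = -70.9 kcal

equation 1 as written (H2S(g) already on the reactant side): -134.3 kcal
equation 2 × 2 (×2 to match 2 H2SO3(aq) in the target): (2)·(-145.5) = -291.0 kcal
equation 3 reversed and × 2 (reverse to put SO3(g) on the reactant side; ×2 to match 2 SO3(g) in the target): (-2)·(-94.6) = +189.2 kcal
equation 4 reversed: +68.3 kcal
equation 5 reversed: +70.9 kcal
delta H = (1)·(-134.3) + (2)·(-145.5) + (-2)·(-94.6) + (-1)·(-68.3) + (-1)·(-70.9) = -96.9 kcal

delta H = -96.9 kcal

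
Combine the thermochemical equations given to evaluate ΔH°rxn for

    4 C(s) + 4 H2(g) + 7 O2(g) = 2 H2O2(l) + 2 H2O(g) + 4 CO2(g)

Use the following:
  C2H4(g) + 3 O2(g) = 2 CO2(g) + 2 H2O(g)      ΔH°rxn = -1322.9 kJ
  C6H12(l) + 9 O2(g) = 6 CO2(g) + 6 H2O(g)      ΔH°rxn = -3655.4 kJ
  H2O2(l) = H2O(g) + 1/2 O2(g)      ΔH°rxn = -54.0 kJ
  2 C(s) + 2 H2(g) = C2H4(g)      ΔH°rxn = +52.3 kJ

equation 1 × 2: (2)·(-1322.9) = -2645.8 kJ
equation 2: not needed.
equation 3 reversed and × 2: (-2)·(-54.0) = +108.0 kJ
equation 4 × 2: (2)·(+52.3) = +104.6 kJ
ΔH°rxn = (-2645.8) + (+108.0) + (+104.6) = -2433.2 kJ

ΔH°rxn = -2433.2 kJ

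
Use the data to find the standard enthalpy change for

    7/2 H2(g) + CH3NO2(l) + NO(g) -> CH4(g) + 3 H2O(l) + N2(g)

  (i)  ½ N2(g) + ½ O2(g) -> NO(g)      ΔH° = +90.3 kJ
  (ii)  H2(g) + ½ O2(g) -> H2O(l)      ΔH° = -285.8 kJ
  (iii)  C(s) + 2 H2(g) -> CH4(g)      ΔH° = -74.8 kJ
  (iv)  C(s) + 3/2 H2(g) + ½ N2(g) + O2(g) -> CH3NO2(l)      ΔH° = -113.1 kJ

(i) reversed (reverse to put NO(g) on the reactant side): -90.3 kJ
(ii) × 3 (×3 to match 3 H2O(l) in the target): (3)·(-285.8) = -857.4 kJ
(iii) as written (CH4(g) already on the product side): -74.8 kJ
(iv) reversed (reverse to put CH3NO2(l) on the reactant side): +113.1 kJ
Combining the equations, ΔH° = (-1)·(+90.3) + (3)·(-285.8) + (1)·(-74.8) + (-1)·(-113.1) = -909.4 kJ

ΔH° = -909.4 kJ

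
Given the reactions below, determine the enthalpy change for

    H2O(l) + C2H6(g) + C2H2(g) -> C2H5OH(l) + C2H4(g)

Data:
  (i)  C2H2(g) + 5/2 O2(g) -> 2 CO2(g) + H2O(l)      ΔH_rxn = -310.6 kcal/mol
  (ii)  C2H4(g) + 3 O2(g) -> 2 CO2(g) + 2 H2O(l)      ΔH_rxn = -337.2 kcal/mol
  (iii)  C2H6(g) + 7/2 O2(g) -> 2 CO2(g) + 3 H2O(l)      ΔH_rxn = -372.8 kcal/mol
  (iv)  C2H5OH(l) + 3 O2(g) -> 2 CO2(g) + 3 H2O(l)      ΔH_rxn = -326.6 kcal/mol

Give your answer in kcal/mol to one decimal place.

(i) as written (C2H2(g) already on the reactant side): -310.6 kcal/mol
(ii) reversed (C2H4(g) must end up as a product): +337.2 kcal/mol
(iii) as written (C2H6(g) already on the reactant side): -372.8 kcal/mol
(iv) reversed (C2H5OH(l) must end up as a product): +326.6 kcal/mol
By Hess's law, ΔH_rxn = (-310.6) + (+337.2) + (-372.8) + (+326.6) = -19.6 kcal/mol

ΔH_rxn = -19.6 kcal/mol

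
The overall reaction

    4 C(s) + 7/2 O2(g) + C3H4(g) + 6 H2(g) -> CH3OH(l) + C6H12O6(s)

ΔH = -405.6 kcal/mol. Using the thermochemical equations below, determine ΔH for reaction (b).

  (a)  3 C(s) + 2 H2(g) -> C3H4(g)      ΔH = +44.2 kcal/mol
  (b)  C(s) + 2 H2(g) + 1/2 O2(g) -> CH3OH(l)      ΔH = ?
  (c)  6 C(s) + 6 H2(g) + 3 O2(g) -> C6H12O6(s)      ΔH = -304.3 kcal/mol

ΔH = -57.1 kcal/mol

(a) reversed (reverse to put C3H4(g) on the reactant side): -44.2 kcal/mol
(b) as written (CH3OH(l) already on the product side): contributes x
(c) as written (C6H12O6(s) already on the product side): -304.3 kcal/mol
-405.6 = (-44.2) + (-304.3) + x
x = (-405.6 − (-348.5)) / (1) = -57.1 kcal/mol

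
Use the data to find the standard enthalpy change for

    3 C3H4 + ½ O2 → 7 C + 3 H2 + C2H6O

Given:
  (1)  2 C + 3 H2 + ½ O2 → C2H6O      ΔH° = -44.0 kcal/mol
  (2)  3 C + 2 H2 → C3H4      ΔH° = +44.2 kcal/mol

(1) as written (C2H6O already on the product side): -44.0 kcal/mol
(2) reversed and × 3 (reverse to put C3H4 on the reactant side; scale by 3 for the 3 C3H4): (-3)·(+44.2) = -132.6 kcal/mol
Since enthalpy is a state function, ΔH° = (-44.0) + (-132.6) = -176.6 kcal/mol

ΔH° = -176.6 kcal/mol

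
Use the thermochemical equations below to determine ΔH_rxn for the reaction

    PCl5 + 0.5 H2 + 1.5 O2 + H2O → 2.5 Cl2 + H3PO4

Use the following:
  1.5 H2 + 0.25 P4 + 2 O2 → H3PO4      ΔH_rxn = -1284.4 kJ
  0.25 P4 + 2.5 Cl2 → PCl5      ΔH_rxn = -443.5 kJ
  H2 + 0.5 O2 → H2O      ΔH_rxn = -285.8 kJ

equation 1 as written: -1284.4 kJ
equation 2 reversed: +443.5 kJ
equation 3 reversed: +285.8 kJ
Summing the manipulated equations, ΔH_rxn = (1)·(-1284.4) + (-1)·(-443.5) + (-1)·(-285.8) = -555.1 kJ

ΔH_rxn = -555.1 kJ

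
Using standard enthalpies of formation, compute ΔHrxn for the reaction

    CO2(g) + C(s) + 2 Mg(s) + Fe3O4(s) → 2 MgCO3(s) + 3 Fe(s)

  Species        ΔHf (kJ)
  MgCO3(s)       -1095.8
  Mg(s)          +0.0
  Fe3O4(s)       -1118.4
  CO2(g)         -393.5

ΔHrxn = -679.7 kJ

Products: 2·(-1095.8) + 3·(+0.0) = -2191.6
Reactants: 1·(-393.5) + 1·(+0.0) + 2·(+0.0) + 1·(-1118.4) = -1511.9
ΔHrxn = (-2191.6) − (-1511.9) = -679.7 kJ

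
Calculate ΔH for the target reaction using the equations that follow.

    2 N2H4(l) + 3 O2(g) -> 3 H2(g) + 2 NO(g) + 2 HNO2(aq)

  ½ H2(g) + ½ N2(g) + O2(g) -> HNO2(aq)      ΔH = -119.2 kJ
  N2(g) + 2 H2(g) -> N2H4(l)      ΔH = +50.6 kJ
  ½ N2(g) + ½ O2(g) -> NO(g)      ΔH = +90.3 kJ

ΔH = -159.0 kJ

equation 1 × 2 (×2 to match 2 HNO2(aq) in the target): (2)·(-119.2) = -238.4 kJ
equation 2 reversed and × 2 (N2H4(l) must end up as a reactant; scale by 2 for the 2 N2H4(l)): (-2)·(+50.6) = -101.2 kJ
equation 3 × 2 (×2 to match 2 NO(g) in the target): (2)·(+90.3) = +180.6 kJ
By Hess's law, ΔH = (2)·(-119.2) + (-2)·(+50.6) + (2)·(+90.3) = -159.0 kJ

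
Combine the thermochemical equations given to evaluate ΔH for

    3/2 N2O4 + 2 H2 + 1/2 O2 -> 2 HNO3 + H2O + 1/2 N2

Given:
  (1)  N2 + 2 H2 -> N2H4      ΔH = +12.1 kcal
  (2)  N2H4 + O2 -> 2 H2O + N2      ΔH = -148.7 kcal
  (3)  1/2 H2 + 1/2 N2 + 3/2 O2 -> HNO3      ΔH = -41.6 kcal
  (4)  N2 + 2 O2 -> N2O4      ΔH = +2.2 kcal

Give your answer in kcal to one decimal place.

(1) × 1/2: (1/2)·(+12.1) = +6.05 kcal
(2) × 1/2: (1/2)·(-148.7) = -74.35 kcal
(3) × 2: (2)·(-41.6) = -83.2 kcal
(4) reversed and × 3/2: (-3/2)·(+2.2) = -3.3 kcal
ΔH = (1/2)·(+12.1) + (1/2)·(-148.7) + (2)·(-41.6) + (-3/2)·(+2.2) = -154.8 kcal

ΔH = -154.8 kcal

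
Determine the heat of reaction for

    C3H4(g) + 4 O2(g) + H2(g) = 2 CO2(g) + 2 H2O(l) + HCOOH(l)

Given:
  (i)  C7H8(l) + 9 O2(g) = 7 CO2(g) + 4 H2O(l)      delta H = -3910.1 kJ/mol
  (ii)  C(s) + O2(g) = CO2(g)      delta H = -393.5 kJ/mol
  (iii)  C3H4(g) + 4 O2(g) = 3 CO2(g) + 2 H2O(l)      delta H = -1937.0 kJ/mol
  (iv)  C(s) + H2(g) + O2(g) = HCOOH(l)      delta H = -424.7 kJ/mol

delta H = -1968.2 kJ/mol

(i): not needed (C7H8(l) appears nowhere else).
(ii) reversed: +393.5 kJ/mol
(iii) as written (C3H4(g) already on the reactant side): -1937.0 kJ/mol
(iv) as written (HCOOH(l) already on the product side): -424.7 kJ/mol
Summing the manipulated equations, delta H = (-1)·(-393.5) + (1)·(-1937.0) + (1)·(-424.7) = -1968.2 kJ/mol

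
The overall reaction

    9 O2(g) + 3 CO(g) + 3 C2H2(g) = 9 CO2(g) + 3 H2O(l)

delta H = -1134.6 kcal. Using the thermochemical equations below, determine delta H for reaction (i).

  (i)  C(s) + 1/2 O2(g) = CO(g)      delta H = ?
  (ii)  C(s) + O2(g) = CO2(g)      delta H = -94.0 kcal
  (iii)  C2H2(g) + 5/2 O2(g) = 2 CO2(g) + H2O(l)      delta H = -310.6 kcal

(i) reversed and × 3 (CO(g) must end up as a reactant; ×3 to match 3 CO(g) in the target): contributes −3·x
(ii) × 3: (3)·(-94.0) = -282.0 kcal
(iii) × 3 (×3 to match 3 C2H2(g) in the target): (3)·(-310.6) = -931.8 kcal
-1134.6 = (-282.0) + (-931.8) − 3·x
x = (-1134.6 − (-1213.8)) / (-3) = -26.4 kcal

delta H = -26.4 kcal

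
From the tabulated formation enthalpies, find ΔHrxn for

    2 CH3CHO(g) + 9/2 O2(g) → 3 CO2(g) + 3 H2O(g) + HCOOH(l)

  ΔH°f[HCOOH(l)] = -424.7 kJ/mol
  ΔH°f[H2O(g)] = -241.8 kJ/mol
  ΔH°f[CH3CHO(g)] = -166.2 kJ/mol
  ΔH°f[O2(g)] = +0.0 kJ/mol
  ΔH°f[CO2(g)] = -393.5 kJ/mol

ΔHrxn = -1998.2 kJ/mol

Products: 3·(-393.5) + 3·(-241.8) + 1·(-424.7) = -2330.6
Reactants: 2·(-166.2) + 9/2·(+0.0) = -332.4
ΔHrxn = (-2330.6) − (-332.4) = -1998.2 kJ/mol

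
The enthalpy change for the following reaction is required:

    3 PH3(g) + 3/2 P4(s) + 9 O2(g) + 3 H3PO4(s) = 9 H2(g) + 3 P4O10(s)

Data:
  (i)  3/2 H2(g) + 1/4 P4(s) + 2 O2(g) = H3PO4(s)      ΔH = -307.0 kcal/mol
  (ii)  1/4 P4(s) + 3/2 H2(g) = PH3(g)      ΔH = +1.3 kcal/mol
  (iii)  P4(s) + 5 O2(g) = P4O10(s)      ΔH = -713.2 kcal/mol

(i) reversed and × 3: (-3)·(-307.0) = +921.0 kcal/mol
(ii) reversed and × 3: (-3)·(+1.3) = -3.9 kcal/mol
(iii) × 3: (3)·(-713.2) = -2139.6 kcal/mol
ΔH = (-3)·(-307.0) + (-3)·(+1.3) + (3)·(-713.2) = -1222.5 kcal/mol

ΔH = -1222.5 kcal/mol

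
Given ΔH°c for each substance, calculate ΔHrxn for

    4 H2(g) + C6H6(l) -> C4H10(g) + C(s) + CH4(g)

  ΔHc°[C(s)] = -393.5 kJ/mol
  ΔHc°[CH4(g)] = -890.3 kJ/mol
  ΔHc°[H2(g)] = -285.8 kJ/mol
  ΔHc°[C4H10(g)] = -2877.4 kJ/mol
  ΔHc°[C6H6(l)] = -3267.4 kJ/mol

ΔHrxn = -249.4 kJ/mol

Using ΔH = Σ nΔHc°(reactants) − Σ nΔHc°(products):
= [4·(-285.8) + 1·(-3267.4)] − [1·(-2877.4) + 1·(-393.5) + 1·(-890.3)]
= -249.4 kJ/mol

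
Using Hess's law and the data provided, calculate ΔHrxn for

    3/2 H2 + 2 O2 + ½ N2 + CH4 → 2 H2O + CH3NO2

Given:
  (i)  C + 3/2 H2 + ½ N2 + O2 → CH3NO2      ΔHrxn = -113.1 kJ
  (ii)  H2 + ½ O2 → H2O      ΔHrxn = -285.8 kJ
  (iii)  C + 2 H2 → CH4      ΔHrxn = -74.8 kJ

ΔHrxn = -609.9 kJ

(i) as written: -113.1 kJ
(ii) × 2: (2)·(-285.8) = -571.6 kJ
(iii) reversed: +74.8 kJ
Combining the equations, ΔHrxn = (-113.1) + (-571.6) + (+74.8) = -609.9 kJ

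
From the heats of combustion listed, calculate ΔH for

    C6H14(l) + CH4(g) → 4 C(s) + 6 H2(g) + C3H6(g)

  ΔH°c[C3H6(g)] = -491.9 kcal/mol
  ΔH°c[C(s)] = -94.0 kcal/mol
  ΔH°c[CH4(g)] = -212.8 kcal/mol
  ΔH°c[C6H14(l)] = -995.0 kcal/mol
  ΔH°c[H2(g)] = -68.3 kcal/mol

With combustion enthalpies, reactants minus products:
= [1·(-995.0) + 1·(-212.8)] − [4·(-94.0) + 6·(-68.3) + 1·(-491.9)]
= 69.9 kcal/mol

ΔH = 69.9 kcal/mol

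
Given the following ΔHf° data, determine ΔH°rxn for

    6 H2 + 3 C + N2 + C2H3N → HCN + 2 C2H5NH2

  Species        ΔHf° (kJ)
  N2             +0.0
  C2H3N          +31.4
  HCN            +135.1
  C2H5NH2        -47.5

Products: 1·(+135.1) + 2·(-47.5) = +40.1
Reactants: 6·(+0.0) + 3·(+0.0) + 1·(+0.0) + 1·(+31.4) = +31.4
ΔH°rxn = (+40.1) − (+31.4) = 8.7 kJ

ΔH°rxn = 8.7 kJ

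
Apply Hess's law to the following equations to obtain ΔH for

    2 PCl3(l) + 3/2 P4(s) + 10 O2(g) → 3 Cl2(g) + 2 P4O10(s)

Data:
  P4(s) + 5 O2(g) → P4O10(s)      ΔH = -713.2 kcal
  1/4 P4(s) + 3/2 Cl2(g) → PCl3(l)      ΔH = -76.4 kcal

equation 1 × 2: (2)·(-713.2) = -1426.4 kcal
equation 2 reversed and × 2: (-2)·(-76.4) = +152.8 kcal
Summing the manipulated equations, ΔH = (-1426.4) + (+152.8) = -1273.6 kcal

ΔH = -1273.6 kcal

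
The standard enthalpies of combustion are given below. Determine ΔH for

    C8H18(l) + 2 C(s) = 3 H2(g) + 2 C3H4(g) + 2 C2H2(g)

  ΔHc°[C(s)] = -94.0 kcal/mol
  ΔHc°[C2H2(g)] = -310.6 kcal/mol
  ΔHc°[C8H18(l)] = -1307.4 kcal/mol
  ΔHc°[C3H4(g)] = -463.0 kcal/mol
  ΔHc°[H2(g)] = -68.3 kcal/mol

ΔH = 256.7 kcal/mol

Using ΔH = Σ nΔHc°(reactants) − Σ nΔHc°(products):
= [1·(-1307.4) + 2·(-94.0)] − [3·(-68.3) + 2·(-463.0) + 2·(-310.6)]
= 256.7 kcal/mol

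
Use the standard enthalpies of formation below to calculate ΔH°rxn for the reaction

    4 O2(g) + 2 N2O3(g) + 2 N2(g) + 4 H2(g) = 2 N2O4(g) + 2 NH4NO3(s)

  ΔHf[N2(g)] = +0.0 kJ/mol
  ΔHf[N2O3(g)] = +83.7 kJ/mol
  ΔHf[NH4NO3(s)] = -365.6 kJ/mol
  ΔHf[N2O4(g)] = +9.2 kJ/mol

ΔH°rxn = -880.2 kJ/mol

ΔH°rxn = Σ nΔHf°(products) − Σ nΔHf°(reactants).
Products: 2·(+9.2) + 2·(-365.6) = -712.8
Reactants: 4·(+0.0) + 2·(+83.7) + 2·(+0.0) + 4·(+0.0) = +167.4
ΔH°rxn = (-712.8) − (+167.4) = -880.2 kJ/mol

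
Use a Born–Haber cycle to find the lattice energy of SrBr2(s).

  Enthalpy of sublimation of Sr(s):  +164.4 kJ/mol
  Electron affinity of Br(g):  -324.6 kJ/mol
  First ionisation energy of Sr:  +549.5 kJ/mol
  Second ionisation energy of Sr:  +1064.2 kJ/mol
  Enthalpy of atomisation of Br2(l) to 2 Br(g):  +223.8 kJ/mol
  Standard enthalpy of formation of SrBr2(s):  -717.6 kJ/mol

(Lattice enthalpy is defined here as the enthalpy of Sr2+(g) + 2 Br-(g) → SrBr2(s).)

ΔHf° = 1·ΔHsub + 1·(ΣIE) + 1·D(Br2) + 2·EA + U
-717.6 = 1·(+164.4) + 1·(+1613.7) + 1·(+223.8) + 2·(-324.6) + U
U = -717.6 − (+1352.7) = -2070.3 kJ/mol

U = -2070.3 kJ/mol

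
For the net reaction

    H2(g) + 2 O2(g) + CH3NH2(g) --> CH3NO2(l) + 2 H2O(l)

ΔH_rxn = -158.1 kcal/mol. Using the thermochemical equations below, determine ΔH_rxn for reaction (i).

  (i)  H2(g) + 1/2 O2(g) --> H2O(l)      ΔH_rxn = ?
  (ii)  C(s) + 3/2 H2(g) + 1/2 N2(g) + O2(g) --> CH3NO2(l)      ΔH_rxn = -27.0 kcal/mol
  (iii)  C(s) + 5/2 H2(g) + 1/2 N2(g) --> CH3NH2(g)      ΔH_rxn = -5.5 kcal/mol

(i) × 2 (×2 to match 2 H2O(l) in the target): contributes 2·x
(ii) as written (CH3NO2(l) already on the product side): -27.0 kcal/mol
(iii) reversed (CH3NH2(g) must end up as a reactant): +5.5 kcal/mol
-158.1 = (-27.0) + (+5.5) + 2·x
x = (-158.1 − (-21.5)) / (2) = -68.3 kcal/mol

ΔH_rxn = -68.3 kcal/mol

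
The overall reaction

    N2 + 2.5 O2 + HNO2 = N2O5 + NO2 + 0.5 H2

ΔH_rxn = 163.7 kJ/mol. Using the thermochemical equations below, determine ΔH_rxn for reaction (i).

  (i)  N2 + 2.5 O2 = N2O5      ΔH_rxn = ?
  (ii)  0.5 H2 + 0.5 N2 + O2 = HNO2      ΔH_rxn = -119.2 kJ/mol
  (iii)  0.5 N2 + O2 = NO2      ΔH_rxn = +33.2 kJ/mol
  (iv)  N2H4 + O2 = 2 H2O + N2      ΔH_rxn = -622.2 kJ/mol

ΔH_rxn = 11.3 kJ/mol

(i) as written (N2O5 already on the product side): contributes x
(ii) reversed (HNO2 must end up as a reactant): +119.2 kJ/mol
(iii) as written (NO2 already on the product side): +33.2 kJ/mol
(iv): not needed (N2H4 appears nowhere else).
+163.7 = (+119.2) + (+33.2) + x
x = (+163.7 − (+152.4)) / (1) = 11.3 kJ/mol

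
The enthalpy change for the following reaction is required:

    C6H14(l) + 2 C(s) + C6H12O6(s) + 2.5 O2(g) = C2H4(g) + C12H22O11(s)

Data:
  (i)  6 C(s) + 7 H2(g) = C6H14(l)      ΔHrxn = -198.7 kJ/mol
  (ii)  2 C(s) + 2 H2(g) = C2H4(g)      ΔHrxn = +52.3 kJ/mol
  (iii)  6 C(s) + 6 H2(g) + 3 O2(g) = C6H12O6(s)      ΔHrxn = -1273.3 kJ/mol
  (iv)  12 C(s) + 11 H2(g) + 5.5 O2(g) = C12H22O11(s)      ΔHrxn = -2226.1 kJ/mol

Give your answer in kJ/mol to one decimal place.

ΔHrxn = -701.8 kJ/mol

(i) reversed (reverse to put C6H14(l) on the reactant side): +198.7 kJ/mol
(ii) as written (C2H4(g) already on the product side): +52.3 kJ/mol
(iii) reversed (reverse to put C6H12O6(s) on the reactant side): +1273.3 kJ/mol
(iv) as written (C12H22O11(s) already on the product side): -2226.1 kJ/mol
ΔHrxn = (+198.7) + (+52.3) + (+1273.3) + (-2226.1) = -701.8 kJ/mol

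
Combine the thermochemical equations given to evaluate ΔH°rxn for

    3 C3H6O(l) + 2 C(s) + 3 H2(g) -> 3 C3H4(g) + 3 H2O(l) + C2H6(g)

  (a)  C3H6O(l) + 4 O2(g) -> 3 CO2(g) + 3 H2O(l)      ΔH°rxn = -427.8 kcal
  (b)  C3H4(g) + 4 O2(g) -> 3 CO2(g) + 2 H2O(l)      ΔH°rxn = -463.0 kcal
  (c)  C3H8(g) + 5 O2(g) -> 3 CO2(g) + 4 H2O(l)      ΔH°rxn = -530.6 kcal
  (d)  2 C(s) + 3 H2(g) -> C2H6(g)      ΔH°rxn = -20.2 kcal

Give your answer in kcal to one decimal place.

(a) × 3 (×3 to match 3 C3H6O(l) in the target): (3)·(-427.8) = -1283.4 kcal
(b) reversed and × 3 (reverse to put C3H4(g) on the product side; ×3 to match 3 C3H4(g) in the target): (-3)·(-463.0) = +1389.0 kcal
(c): not needed (C3H8(g) appears nowhere else).
(d) as written (C2H6(g) already on the product side): -20.2 kcal
Since enthalpy is a state function, ΔH°rxn = (-1283.4) + (+1389.0) + (-20.2) = 85.4 kcal

ΔH°rxn = 85.4 kcal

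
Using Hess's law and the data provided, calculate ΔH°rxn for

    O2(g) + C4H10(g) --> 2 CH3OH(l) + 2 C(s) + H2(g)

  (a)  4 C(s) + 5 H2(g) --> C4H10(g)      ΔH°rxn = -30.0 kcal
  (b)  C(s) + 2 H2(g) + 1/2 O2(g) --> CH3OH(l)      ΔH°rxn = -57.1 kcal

(a) reversed (reverse to put C4H10(g) on the reactant side): +30.0 kcal
(b) × 2 (×2 to match 2 CH3OH(l) in the target): (2)·(-57.1) = -114.2 kcal
ΔH°rxn = (-1)·(-30.0) + (2)·(-57.1) = -84.2 kcal

ΔH°rxn = -84.2 kcal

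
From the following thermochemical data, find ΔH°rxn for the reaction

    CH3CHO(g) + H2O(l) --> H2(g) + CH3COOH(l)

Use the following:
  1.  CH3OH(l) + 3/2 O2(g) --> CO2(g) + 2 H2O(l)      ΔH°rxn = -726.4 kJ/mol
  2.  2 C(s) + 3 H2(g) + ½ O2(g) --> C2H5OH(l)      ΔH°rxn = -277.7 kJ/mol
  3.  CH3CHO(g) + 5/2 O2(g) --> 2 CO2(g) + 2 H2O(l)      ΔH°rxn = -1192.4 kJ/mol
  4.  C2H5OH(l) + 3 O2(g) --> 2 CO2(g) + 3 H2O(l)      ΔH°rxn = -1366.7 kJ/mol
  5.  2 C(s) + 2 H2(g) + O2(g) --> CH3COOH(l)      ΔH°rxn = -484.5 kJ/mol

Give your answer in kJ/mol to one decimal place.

eq. 1: not needed.
eq. 2 reversed: +277.7 kJ/mol
eq. 3 as written: -1192.4 kJ/mol
eq. 4 reversed: +1366.7 kJ/mol
eq. 5 as written: -484.5 kJ/mol
Since enthalpy is a state function, ΔH°rxn = (-1)·(-277.7) + (1)·(-1192.4) + (-1)·(-1366.7) + (1)·(-484.5) = -32.5 kJ/mol

ΔH°rxn = -32.5 kJ/mol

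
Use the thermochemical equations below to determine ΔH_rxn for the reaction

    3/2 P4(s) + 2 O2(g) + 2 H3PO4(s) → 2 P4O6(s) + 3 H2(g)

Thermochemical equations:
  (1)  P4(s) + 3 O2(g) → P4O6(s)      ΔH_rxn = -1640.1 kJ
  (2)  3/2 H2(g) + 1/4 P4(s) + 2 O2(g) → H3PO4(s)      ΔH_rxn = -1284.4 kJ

(1) × 2 (×2 to match 2 P4O6(s) in the target): (2)·(-1640.1) = -3280.2 kJ
(2) reversed and × 2 (H3PO4(s) must end up as a reactant; scale by 2 for the 2 H3PO4(s)): (-2)·(-1284.4) = +2568.8 kJ
ΔH_rxn = (2)·(-1640.1) + (-2)·(-1284.4) = -711.4 kJ

ΔH_rxn = -711.4 kJ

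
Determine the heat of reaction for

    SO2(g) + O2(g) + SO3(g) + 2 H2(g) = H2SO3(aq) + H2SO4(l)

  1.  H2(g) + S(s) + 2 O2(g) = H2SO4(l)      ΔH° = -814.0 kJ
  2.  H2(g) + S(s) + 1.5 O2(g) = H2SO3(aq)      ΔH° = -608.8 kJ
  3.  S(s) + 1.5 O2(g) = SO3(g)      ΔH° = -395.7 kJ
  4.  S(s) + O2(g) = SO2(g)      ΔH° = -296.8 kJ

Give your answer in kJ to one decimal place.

eq. 1 as written: -814.0 kJ
eq. 2 as written: -608.8 kJ
eq. 3 reversed: +395.7 kJ
eq. 4 reversed: +296.8 kJ
ΔH° = (1)·(-814.0) + (1)·(-608.8) + (-1)·(-395.7) + (-1)·(-296.8) = -730.3 kJ

ΔH° = -730.3 kJ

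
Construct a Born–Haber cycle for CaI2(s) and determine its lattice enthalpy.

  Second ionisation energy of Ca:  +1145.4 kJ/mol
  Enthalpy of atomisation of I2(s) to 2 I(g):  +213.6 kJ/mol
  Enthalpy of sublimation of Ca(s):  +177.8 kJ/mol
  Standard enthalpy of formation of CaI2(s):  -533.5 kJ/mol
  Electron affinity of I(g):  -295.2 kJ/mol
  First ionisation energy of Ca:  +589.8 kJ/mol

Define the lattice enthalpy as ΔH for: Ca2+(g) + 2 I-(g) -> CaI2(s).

ΔHf° = 1·ΔHsub + 1·(ΣIE) + 1·D(I2) + 2·EA + U
-533.5 = 1·(+177.8) + 1·(+1735.2) + 1·(+213.6) + 2·(-295.2) + U
U = -533.5 − (+1536.2) = -2069.7 kJ/mol

U = -2069.7 kJ/mol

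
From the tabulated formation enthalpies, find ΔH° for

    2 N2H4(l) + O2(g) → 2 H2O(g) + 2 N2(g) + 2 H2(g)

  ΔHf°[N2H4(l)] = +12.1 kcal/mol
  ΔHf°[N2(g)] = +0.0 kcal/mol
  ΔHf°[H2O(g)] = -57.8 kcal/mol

ΔH° = -139.8 kcal/mol

Products: 2·(-57.8) + 2·(+0.0) + 2·(+0.0) = -115.6
Reactants: 2·(+12.1) + 1·(+0.0) = +24.2
ΔH° = (-115.6) − (+24.2) = -139.8 kcal/mol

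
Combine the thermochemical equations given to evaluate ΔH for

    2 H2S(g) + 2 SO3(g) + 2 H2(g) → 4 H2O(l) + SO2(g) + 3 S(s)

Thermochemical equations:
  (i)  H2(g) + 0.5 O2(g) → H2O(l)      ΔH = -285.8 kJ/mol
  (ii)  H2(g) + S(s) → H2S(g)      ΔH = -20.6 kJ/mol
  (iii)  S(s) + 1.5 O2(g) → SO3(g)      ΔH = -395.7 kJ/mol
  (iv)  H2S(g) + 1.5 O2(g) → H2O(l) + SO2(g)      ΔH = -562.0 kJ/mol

ΔH = -607.4 kJ/mol

(i) × 3: (3)·(-285.8) = -857.4 kJ/mol
(ii) reversed: +20.6 kJ/mol
(iii) reversed and × 2 (SO3(g) must end up as a reactant; scale by 2 for the 2 SO3(g)): (-2)·(-395.7) = +791.4 kJ/mol
(iv) as written (SO2(g) already on the product side): -562.0 kJ/mol
Since enthalpy is a state function, ΔH = (-857.4) + (+20.6) + (+791.4) + (-562.0) = -607.4 kJ/mol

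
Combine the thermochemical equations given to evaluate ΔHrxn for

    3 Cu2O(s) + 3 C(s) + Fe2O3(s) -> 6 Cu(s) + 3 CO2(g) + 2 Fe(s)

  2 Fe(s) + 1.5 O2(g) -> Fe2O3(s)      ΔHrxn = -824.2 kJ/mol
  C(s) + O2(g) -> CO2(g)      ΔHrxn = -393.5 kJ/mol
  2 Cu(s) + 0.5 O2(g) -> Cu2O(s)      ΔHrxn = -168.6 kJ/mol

equation 1 reversed: +824.2 kJ/mol
equation 2 × 3: (3)·(-393.5) = -1180.5 kJ/mol
equation 3 reversed and × 3: (-3)·(-168.6) = +505.8 kJ/mol
ΔHrxn = (+824.2) + (-1180.5) + (+505.8) = 149.5 kJ/mol

ΔHrxn = 149.5 kJ/mol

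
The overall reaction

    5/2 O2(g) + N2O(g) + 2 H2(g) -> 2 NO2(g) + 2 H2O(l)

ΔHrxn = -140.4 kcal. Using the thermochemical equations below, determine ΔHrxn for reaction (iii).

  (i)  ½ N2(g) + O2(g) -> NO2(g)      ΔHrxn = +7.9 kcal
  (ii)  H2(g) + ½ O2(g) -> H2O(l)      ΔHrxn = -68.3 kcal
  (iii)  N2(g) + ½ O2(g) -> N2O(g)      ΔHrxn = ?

ΔHrxn = 19.6 kcal

(i) × 2: (2)·(+7.9) = +15.8 kcal
(ii) × 2: (2)·(-68.3) = -136.6 kcal
(iii) reversed: contributes −x
-140.4 = (+15.8) + (-136.6) − x
x = (-140.4 − (-120.8)) / (-1) = 19.6 kcal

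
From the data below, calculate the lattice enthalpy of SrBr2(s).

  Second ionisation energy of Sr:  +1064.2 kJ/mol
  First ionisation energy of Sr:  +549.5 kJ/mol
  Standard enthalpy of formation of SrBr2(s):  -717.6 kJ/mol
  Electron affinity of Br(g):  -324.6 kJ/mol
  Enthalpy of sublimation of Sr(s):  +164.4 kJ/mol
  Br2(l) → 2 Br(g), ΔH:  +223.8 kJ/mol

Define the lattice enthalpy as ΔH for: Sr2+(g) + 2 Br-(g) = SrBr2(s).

ΔHf° = 1·ΔHsub + 1·(ΣIE) + 1·D(Br2) + 2·EA + U
-717.6 = 1·(+164.4) + 1·(+1613.7) + 1·(+223.8) + 2·(-324.6) + U
U = -717.6 − (+1352.7) = -2070.3 kJ/mol

U = -2070.3 kJ/mol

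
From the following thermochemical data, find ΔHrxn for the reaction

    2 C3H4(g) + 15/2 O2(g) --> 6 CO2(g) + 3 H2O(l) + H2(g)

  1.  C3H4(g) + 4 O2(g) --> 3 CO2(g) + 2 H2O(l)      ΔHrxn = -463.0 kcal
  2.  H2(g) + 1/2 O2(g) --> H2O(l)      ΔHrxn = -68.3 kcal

eq. 1 × 2: (2)·(-463.0) = -926.0 kcal
eq. 2 reversed: +68.3 kcal
ΔHrxn = (-926.0) + (+68.3) = -857.7 kcal

ΔHrxn = -857.7 kcal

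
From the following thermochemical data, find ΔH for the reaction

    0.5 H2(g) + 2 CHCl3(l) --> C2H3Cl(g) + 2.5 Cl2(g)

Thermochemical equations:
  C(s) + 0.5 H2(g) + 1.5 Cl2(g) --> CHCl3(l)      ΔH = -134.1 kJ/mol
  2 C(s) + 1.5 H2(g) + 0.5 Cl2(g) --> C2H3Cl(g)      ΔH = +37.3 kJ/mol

equation 1 reversed and × 2 (CHCl3(l) must end up as a reactant; scale by 2 for the 2 CHCl3(l)): (-2)·(-134.1) = +268.2 kJ/mol
equation 2 as written (C2H3Cl(g) already on the product side): +37.3 kJ/mol
ΔH = (+268.2) + (+37.3) = 305.5 kJ/mol

ΔH = 305.5 kJ/mol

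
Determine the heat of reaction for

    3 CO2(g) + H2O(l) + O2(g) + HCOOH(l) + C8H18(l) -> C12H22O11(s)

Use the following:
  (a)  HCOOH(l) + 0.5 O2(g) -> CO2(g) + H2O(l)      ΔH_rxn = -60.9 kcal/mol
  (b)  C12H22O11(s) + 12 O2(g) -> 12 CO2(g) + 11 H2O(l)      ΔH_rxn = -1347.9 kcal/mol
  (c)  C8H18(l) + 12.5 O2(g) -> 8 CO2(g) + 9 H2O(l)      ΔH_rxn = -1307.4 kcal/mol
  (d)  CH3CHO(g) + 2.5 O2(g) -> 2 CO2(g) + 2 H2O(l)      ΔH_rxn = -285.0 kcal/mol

ΔH_rxn = -20.4 kcal/mol

(a) as written: -60.9 kcal/mol
(b) reversed: +1347.9 kcal/mol
(c) as written: -1307.4 kcal/mol
(d): not needed.
ΔH_rxn = (1)·(-60.9) + (-1)·(-1347.9) + (1)·(-1307.4) = -20.4 kcal/mol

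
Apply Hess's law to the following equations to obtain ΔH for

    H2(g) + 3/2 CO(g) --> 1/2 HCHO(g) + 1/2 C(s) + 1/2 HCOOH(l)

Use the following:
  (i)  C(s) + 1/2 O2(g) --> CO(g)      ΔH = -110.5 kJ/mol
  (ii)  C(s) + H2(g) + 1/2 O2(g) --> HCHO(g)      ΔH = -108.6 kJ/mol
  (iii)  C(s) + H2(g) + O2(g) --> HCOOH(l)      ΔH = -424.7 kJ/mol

ΔH = -100.9 kJ/mol

(i) reversed and × 3/2: (-3/2)·(-110.5) = +165.75 kJ/mol
(ii) × 1/2: (1/2)·(-108.6) = -54.3 kJ/mol
(iii) × 1/2: (1/2)·(-424.7) = -212.35 kJ/mol
By Hess's law, ΔH = (+165.75) + (-54.3) + (-212.35) = -100.9 kJ/mol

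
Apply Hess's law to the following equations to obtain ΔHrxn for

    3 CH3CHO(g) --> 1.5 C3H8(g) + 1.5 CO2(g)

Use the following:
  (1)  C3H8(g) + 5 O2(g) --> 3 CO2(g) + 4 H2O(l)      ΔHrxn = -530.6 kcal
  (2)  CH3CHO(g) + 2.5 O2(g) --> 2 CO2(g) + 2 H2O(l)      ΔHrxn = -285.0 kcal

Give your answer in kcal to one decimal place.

(1) reversed and × 3/2 (reverse to put C3H8(g) on the product side; scale by 3/2 for the 3/2 C3H8(g)): (-3/2)·(-530.6) = +795.9 kcal
(2) × 3 (×3 to match 3 CH3CHO(g) in the target): (3)·(-285.0) = -855.0 kcal
Summing the manipulated equations, ΔHrxn = (-3/2)·(-530.6) + (3)·(-285.0) = -59.1 kcal

ΔHrxn = -59.1 kcal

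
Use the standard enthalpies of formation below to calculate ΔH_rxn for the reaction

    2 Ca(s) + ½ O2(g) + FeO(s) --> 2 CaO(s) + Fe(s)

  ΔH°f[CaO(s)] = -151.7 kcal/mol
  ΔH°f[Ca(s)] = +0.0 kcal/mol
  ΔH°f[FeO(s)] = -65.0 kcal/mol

ΔH_rxn = -238.4 kcal/mol

ΔH°rxn = Σ nΔHf°(products) − Σ nΔHf°(reactants).
Products: 2·(-151.7) + 1·(+0.0) = -303.4
Reactants: 2·(+0.0) + 1/2·(+0.0) + 1·(-65.0) = -65.0
ΔH_rxn = (-303.4) − (-65.0) = -238.4 kcal/mol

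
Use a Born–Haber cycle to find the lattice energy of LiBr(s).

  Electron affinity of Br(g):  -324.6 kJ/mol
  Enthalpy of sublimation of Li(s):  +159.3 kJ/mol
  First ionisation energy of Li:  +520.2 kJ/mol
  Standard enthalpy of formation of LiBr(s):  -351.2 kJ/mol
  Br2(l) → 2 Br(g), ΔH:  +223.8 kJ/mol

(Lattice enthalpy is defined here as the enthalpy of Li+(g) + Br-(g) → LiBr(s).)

U = -818.0 kJ/mol

ΔHf° = 1·ΔHsub + 1·(ΣIE) + 1/2·D(Br2) + 1·EA + U
-351.2 = 1·(+159.3) + 1·(+520.2) + 1/2·(+223.8) + 1·(-324.6) + U
U = -351.2 − (+466.8) = -818.0 kJ/mol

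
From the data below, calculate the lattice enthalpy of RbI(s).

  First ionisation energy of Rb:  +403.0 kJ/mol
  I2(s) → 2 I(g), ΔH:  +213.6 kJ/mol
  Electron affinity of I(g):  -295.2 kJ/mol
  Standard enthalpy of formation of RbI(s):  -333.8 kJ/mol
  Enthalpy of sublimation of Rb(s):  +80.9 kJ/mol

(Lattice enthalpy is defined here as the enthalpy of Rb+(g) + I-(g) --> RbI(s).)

U = -629.3 kJ/mol

ΔHf° = 1·ΔHsub + 1·(ΣIE) + 1/2·D(I2) + 1·EA + U
-333.8 = 1·(+80.9) + 1·(+403.0) + 1/2·(+213.6) + 1·(-295.2) + U
U = -333.8 − (+295.5) = -629.3 kJ/mol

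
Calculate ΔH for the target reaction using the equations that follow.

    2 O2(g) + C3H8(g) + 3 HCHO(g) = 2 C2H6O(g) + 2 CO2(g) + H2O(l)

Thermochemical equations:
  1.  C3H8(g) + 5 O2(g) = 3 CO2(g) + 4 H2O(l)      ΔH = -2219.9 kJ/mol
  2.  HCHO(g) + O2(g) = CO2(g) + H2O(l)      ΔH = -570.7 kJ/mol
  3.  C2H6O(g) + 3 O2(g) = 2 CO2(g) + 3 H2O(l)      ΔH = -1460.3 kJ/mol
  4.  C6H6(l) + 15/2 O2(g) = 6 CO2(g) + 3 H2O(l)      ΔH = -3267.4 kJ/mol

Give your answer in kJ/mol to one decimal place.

eq. 1 as written: -2219.9 kJ/mol
eq. 2 × 3: (3)·(-570.7) = -1712.1 kJ/mol
eq. 3 reversed and × 2: (-2)·(-1460.3) = +2920.6 kJ/mol
eq. 4: not needed.
Combining the equations, ΔH = (1)·(-2219.9) + (3)·(-570.7) + (-2)·(-1460.3) = -1011.4 kJ/mol

ΔH = -1011.4 kJ/mol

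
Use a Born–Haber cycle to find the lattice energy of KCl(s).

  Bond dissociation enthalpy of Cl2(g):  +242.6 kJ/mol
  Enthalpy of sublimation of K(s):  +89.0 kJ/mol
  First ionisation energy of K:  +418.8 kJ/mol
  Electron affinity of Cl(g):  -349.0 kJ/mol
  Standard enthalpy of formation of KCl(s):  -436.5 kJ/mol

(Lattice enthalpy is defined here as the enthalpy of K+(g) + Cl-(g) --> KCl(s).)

ΔHf° = 1·ΔHsub + 1·(ΣIE) + 1/2·D(Cl2) + 1·EA + U
-436.5 = 1·(+89.0) + 1·(+418.8) + 1/2·(+242.6) + 1·(-349.0) + U
U = -436.5 − (+280.1) = -716.6 kJ/mol

U = -716.6 kJ/mol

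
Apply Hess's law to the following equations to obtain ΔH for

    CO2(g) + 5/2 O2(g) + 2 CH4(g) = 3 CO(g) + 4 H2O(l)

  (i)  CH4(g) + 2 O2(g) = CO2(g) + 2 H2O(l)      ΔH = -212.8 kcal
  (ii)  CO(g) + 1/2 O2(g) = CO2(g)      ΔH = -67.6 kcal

(i) × 2: (2)·(-212.8) = -425.6 kcal
(ii) reversed and × 3: (-3)·(-67.6) = +202.8 kcal
ΔH = (2)·(-212.8) + (-3)·(-67.6) = -222.8 kcal

ΔH = -222.8 kcal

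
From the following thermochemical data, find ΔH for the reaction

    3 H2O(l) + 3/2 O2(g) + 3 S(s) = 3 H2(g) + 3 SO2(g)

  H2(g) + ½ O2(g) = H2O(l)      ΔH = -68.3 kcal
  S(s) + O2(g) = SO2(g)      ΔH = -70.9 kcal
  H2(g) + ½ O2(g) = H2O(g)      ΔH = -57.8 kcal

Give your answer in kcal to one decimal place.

equation 1 reversed and × 3: (-3)·(-68.3) = +204.9 kcal
equation 2 × 3: (3)·(-70.9) = -212.7 kcal
equation 3: not needed.
ΔH = (+204.9) + (-212.7) = -7.8 kcal

ΔH = -7.8 kcal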